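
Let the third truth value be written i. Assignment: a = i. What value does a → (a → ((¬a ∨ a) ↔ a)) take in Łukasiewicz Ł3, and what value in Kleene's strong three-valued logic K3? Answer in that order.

True; i

In Łukasiewicz Ł3: ¬a = ¬i = i
¬a ∨ a = i ∨ i = i
(¬a ∨ a) ↔ a = i ↔ i = True
a → ((¬a ∨ a) ↔ a) = i → True = True
a → (a → ((¬a ∨ a) ↔ a)) = i → True = True
In Kleene's strong three-valued logic K3: ¬a = ¬i = i
¬a ∨ a = i ∨ i = i
(¬a ∨ a) ↔ a = i ↔ i = i
a → ((¬a ∨ a) ↔ a) = i → i = i  [¬i ∨ i]
a → (a → ((¬a ∨ a) ↔ a)) = i → i = i
They differ because Łukasiewicz Ł3 and Kleene's strong three-valued logic K3 treat i differently under implication.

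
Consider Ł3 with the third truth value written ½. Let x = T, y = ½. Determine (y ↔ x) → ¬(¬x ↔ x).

T

y ↔ x = ½ ↔ T = ½  [1 − |½−1|]
¬x = ¬T = F
¬x ↔ x = F ↔ T = F
¬(¬x ↔ x) = ¬F = T
(y ↔ x) → ¬(¬x ↔ x) = ½ → T = T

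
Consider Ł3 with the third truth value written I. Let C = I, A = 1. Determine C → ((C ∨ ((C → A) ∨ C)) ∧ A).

C → A = I → 1 = 1
(C → A) ∨ C = 1 ∨ I = 1
C ∨ ((C → A) ∨ C) = I ∨ 1 = 1
(C ∨ ((C → A) ∨ C)) ∧ A = 1 ∧ 1 = 1
C → ((C ∨ ((C → A) ∨ C)) ∧ A) = I → 1 = 1

1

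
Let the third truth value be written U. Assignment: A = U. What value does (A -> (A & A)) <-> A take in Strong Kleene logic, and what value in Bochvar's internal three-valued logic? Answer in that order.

U; U

In Strong Kleene logic: A & A = U & U = U
A -> (A & A) = U -> U = U  [~U | U]
(A -> (A & A)) <-> A = U <-> U = U
In Bochvar's internal three-valued logic: A & A = U & U = U
A -> (A & A) = U -> U = U
(A -> (A & A)) <-> A = U <-> U = U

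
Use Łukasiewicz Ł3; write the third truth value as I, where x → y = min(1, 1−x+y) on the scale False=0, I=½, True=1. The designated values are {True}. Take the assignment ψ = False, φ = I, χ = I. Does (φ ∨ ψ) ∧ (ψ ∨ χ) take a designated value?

No

φ ∨ ψ = I ∨ False = I
ψ ∨ χ = False ∨ I = I
(φ ∨ ψ) ∧ (ψ ∨ χ) = I ∧ I = I
I ∉ {True}.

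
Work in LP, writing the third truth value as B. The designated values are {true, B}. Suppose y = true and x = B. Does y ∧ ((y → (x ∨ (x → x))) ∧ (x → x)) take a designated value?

Yes

x → x = B → B = B
x ∨ (x → x) = B ∨ B = B
y → (x ∨ (x → x)) = true → B = B
x → x = B → B = B
(y → (x ∨ (x → x))) ∧ (x → x) = B ∧ B = B
y ∧ ((y → (x ∨ (x → x))) ∧ (x → x)) = true ∧ B = B
B ∈ {true, B}.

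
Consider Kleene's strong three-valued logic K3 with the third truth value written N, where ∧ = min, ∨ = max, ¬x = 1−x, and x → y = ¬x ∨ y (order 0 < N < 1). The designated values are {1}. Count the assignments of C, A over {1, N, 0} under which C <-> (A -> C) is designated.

Designated under: (C=1, A=1); (C=1, A=N); (C=1, A=0); (C=0, A=1).

4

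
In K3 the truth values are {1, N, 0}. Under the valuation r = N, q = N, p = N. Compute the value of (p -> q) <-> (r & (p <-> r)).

N

p -> q = N -> N = N
p <-> r = N <-> N = N
r & (p <-> r) = N & N = N
(p -> q) <-> (r & (p <-> r)) = N <-> N = N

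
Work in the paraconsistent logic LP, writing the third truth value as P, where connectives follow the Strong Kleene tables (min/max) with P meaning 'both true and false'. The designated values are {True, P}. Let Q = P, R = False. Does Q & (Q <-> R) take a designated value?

Q <-> R = P <-> False = P
Q & (Q <-> R) = P & P = P
P ∈ {True, P}.

Yes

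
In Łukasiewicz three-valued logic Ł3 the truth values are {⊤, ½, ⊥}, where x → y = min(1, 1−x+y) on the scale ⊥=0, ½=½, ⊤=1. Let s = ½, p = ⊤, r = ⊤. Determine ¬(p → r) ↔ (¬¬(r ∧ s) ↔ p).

p → r = ⊤ → ⊤ = ⊤
¬(p → r) = ¬⊤ = ⊥
r ∧ s = ⊤ ∧ ½ = ½
¬(r ∧ s) = ¬½ = ½
¬¬(r ∧ s) = ¬½ = ½
¬¬(r ∧ s) ↔ p = ½ ↔ ⊤ = ½
¬(p → r) ↔ (¬¬(r ∧ s) ↔ p) = ⊥ ↔ ½ = ½

½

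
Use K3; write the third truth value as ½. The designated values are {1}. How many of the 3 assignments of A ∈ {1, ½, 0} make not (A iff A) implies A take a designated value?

2

A=1: 1 ✓
A=½: ½ ·
A=0: 1 ✓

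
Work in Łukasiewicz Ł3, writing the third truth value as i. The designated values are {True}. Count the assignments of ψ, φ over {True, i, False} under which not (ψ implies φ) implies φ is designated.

Of the 9 assignments, 7 give a value in {True}.

7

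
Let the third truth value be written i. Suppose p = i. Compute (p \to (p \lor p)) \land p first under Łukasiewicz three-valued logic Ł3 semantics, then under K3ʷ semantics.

In Łukasiewicz three-valued logic Ł3: p \lor p = i \lor i = i
p \to (p \lor p) = i \to i = True
(p \to (p \lor p)) \land p = True \land i = i
In K3ʷ: p \lor p = i \lor i = i
p \to (p \lor p) = i \to i = i
(p \to (p \lor p)) \land p = i \land i = i

i; i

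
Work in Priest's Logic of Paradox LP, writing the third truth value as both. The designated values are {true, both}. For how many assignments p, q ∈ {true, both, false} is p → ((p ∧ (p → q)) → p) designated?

9

Of the 9 assignments, 9 give a value in {true, both}.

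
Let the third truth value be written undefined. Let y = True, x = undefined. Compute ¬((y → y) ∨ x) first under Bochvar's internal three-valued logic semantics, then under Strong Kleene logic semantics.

undefined; False

In Bochvar's internal three-valued logic: y → y = True → True = True
(y → y) ∨ x = True ∨ undefined = undefined
¬((y → y) ∨ x) = ¬undefined = undefined
In Strong Kleene logic: y → y = True → True = True
(y → y) ∨ x = True ∨ undefined = True
¬((y → y) ∨ x) = ¬True = False
They differ because Bochvar's internal three-valued logic and Strong Kleene logic treat undefined differently under the binary connectives.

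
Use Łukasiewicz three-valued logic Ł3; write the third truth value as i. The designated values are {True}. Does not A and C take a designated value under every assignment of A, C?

No

Countermodel: A=True, C=True gives False, which is not designated.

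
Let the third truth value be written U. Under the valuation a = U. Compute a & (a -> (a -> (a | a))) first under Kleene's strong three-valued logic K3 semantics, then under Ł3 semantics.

U; U

In Kleene's strong three-valued logic K3: a | a = U | U = U
a -> (a | a) = U -> U = U  [~U | U]
a -> (a -> (a | a)) = U -> U = U
a & (a -> (a -> (a | a))) = U & U = U
In Ł3: a | a = U | U = U
a -> (a | a) = U -> U = 1
a -> (a -> (a | a)) = U -> 1 = 1
a & (a -> (a -> (a | a))) = U & 1 = U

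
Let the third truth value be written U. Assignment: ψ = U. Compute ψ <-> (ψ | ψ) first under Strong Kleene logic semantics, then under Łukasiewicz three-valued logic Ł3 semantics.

U; T

In Strong Kleene logic: ψ | ψ = U | U = U
ψ <-> (ψ | ψ) = U <-> U = U
In Łukasiewicz three-valued logic Ł3: ψ | ψ = U | U = U
ψ <-> (ψ | ψ) = U <-> U = T  [1 − |½−½|]
They differ because Strong Kleene logic and Łukasiewicz three-valued logic Ł3 treat U differently under implication.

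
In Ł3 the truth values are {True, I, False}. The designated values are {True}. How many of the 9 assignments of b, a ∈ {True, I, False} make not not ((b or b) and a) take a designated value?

1

Designated under: (b=True, a=True).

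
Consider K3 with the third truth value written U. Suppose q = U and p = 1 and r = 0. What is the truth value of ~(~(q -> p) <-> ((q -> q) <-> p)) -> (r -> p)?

q -> p = U -> 1 = 1  [~U | 1]
~(q -> p) = ~1 = 0
q -> q = U -> U = U
(q -> q) <-> p = U <-> 1 = U
~(q -> p) <-> ((q -> q) <-> p) = 0 <-> U = U
~(~(q -> p) <-> ((q -> q) <-> p)) = ~U = U
r -> p = 0 -> 1 = 1
~(~(q -> p) <-> ((q -> q) <-> p)) -> (r -> p) = U -> 1 = 1

1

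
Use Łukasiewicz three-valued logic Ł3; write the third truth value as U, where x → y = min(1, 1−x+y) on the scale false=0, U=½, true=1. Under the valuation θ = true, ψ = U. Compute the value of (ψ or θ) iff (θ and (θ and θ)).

ψ or θ = U or true = true
θ and θ = true and true = true
θ and (θ and θ) = true and true = true
(ψ or θ) iff (θ and (θ and θ)) = true iff true = true

true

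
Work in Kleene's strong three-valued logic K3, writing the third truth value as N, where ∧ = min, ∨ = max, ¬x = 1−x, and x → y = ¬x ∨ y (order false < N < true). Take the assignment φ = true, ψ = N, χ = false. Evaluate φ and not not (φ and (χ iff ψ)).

χ iff ψ = false iff N = N
φ and (χ iff ψ) = true and N = N
not (φ and (χ iff ψ)) = not N = N
not not (φ and (χ iff ψ)) = not N = N
φ and not not (φ and (χ iff ψ)) = true and N = N

N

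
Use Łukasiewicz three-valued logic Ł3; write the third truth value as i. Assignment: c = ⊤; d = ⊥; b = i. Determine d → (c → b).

⊤

c → b = ⊤ → i = i
d → (c → b) = ⊥ → i = ⊤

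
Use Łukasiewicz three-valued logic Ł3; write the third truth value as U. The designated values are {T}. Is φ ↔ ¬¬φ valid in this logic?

Every assignment of φ over {T, U, F} gives a value in {T}.
In particular, with φ=U: φ ↔ ¬¬φ = T.

Yes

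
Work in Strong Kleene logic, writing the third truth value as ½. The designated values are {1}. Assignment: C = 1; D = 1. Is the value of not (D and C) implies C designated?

D and C = 1 and 1 = 1
not (D and C) = not 1 = 0
not (D and C) implies C = 0 implies 1 = 1
1 ∈ {1}.

Yes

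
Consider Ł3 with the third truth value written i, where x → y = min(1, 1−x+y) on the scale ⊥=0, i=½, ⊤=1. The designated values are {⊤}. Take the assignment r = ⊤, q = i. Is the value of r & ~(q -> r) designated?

q -> r = i -> ⊤ = ⊤  [min(1, 1−½+1)]
~(q -> r) = ~⊤ = ⊥
r & ~(q -> r) = ⊤ & ⊥ = ⊥
⊥ ∉ {⊤}.

No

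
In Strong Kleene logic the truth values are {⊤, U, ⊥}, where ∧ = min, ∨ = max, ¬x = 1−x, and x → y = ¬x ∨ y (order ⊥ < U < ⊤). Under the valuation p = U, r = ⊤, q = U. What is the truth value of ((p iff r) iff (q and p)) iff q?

p iff r = U iff ⊤ = U
q and p = U and U = U
(p iff r) iff (q and p) = U iff U = U
((p iff r) iff (q and p)) iff q = U iff U = U

U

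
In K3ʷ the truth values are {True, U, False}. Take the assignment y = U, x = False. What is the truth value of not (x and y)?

U

x and y = False and U = U
not (x and y) = not U = U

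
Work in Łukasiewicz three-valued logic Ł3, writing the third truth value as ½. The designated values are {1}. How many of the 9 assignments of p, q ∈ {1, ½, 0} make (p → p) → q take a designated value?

3

Designated under: (p=1, q=1); (p=½, q=1); (p=0, q=1).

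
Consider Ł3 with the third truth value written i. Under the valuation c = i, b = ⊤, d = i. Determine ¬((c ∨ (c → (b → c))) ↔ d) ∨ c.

b → c = ⊤ → i = i
c → (b → c) = i → i = ⊤
c ∨ (c → (b → c)) = i ∨ ⊤ = ⊤
(c ∨ (c → (b → c))) ↔ d = ⊤ ↔ i = i
¬((c ∨ (c → (b → c))) ↔ d) = ¬i = i
¬((c ∨ (c → (b → c))) ↔ d) ∨ c = i ∨ i = i

i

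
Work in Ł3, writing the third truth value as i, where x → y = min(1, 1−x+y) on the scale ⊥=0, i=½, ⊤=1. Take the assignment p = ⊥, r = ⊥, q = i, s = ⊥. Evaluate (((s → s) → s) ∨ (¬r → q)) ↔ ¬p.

s → s = ⊥ → ⊥ = ⊤
(s → s) → s = ⊤ → ⊥ = ⊥
¬r = ¬⊥ = ⊤
¬r → q = ⊤ → i = i
((s → s) → s) ∨ (¬r → q) = ⊥ ∨ i = i
¬p = ¬⊥ = ⊤
(((s → s) → s) ∨ (¬r → q)) ↔ ¬p = i ↔ ⊤ = i

i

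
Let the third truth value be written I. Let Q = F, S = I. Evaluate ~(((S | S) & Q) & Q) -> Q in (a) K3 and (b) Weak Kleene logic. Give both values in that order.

F; I

In K3: S | S = I | I = I
(S | S) & Q = I & F = F
((S | S) & Q) & Q = F & F = F
~(((S | S) & Q) & Q) = ~F = T
~(((S | S) & Q) & Q) -> Q = T -> F = F
In Weak Kleene logic: S | S = I | I = I
(S | S) & Q = I & F = I
((S | S) & Q) & Q = I & F = I
~(((S | S) & Q) & Q) = ~I = I
~(((S | S) & Q) & Q) -> Q = I -> F = I
They differ because K3 and Weak Kleene logic treat I differently under the binary connectives.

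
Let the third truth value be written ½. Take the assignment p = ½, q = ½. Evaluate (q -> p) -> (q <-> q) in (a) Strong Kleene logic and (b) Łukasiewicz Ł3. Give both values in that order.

In Strong Kleene logic: q -> p = ½ -> ½ = ½  [~½ | ½]
q <-> q = ½ <-> ½ = ½
(q -> p) -> (q <-> q) = ½ -> ½ = ½
In Łukasiewicz Ł3: q -> p = ½ -> ½ = ⊤  [min(1, 1−½+½)]
q <-> q = ½ <-> ½ = ⊤
(q -> p) -> (q <-> q) = ⊤ -> ⊤ = ⊤
They differ because Strong Kleene logic and Łukasiewicz Ł3 treat ½ differently under implication.

½; ⊤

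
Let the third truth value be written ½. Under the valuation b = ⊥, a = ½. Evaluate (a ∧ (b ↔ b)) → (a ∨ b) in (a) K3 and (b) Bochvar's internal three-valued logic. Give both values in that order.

½; ½

In K3: b ↔ b = ⊥ ↔ ⊥ = ⊤
a ∧ (b ↔ b) = ½ ∧ ⊤ = ½
a ∨ b = ½ ∨ ⊥ = ½
(a ∧ (b ↔ b)) → (a ∨ b) = ½ → ½ = ½
In Bochvar's internal three-valued logic: b ↔ b = ⊥ ↔ ⊥ = ⊤
a ∧ (b ↔ b) = ½ ∧ ⊤ = ½
a ∨ b = ½ ∨ ⊥ = ½
(a ∧ (b ↔ b)) → (a ∨ b) = ½ → ½ = ½  [any arg is the third value ⇒ result is the third value]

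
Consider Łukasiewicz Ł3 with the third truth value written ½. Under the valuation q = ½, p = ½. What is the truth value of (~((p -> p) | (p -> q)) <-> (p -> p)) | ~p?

p -> p = ½ -> ½ = 1  [min(1, 1−½+½)]
p -> q = ½ -> ½ = 1
(p -> p) | (p -> q) = 1 | 1 = 1
~((p -> p) | (p -> q)) = ~1 = 0
p -> p = ½ -> ½ = 1
~((p -> p) | (p -> q)) <-> (p -> p) = 0 <-> 1 = 0
~p = ~½ = ½
(~((p -> p) | (p -> q)) <-> (p -> p)) | ~p = 0 | ½ = ½

½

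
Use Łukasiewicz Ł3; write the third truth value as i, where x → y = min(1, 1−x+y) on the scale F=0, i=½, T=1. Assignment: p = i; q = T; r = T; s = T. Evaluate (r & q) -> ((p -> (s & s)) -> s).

r & q = T & T = T
s & s = T & T = T
p -> (s & s) = i -> T = T  [min(1, 1−½+1)]
(p -> (s & s)) -> s = T -> T = T
(r & q) -> ((p -> (s & s)) -> s) = T -> T = T

T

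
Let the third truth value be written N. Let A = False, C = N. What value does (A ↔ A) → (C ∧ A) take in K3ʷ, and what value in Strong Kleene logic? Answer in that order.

In K3ʷ: A ↔ A = False ↔ False = True
C ∧ A = N ∧ False = N
(A ↔ A) → (C ∧ A) = True → N = N  [any arg is the third value ⇒ result is the third value]
In Strong Kleene logic: A ↔ A = False ↔ False = True
C ∧ A = N ∧ False = False
(A ↔ A) → (C ∧ A) = True → False = False
They differ because K3ʷ and Strong Kleene logic treat N differently under the binary connectives.

N; False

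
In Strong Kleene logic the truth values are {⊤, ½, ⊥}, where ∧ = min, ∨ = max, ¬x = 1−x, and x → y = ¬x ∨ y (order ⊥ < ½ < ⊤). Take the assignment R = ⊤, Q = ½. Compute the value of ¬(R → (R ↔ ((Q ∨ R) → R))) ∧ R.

⊥

Q ∨ R = ½ ∨ ⊤ = ⊤
(Q ∨ R) → R = ⊤ → ⊤ = ⊤
R ↔ ((Q ∨ R) → R) = ⊤ ↔ ⊤ = ⊤
R → (R ↔ ((Q ∨ R) → R)) = ⊤ → ⊤ = ⊤
¬(R → (R ↔ ((Q ∨ R) → R))) = ¬⊤ = ⊥
¬(R → (R ↔ ((Q ∨ R) → R))) ∧ R = ⊥ ∧ ⊤ = ⊥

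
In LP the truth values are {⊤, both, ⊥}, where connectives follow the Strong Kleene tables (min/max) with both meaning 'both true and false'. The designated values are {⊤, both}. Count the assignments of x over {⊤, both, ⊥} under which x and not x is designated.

1

x=⊤: ⊥ ·
x=both: both ✓
x=⊥: ⊥ ·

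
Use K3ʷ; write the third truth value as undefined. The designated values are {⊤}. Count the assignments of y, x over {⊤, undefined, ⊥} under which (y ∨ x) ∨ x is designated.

Designated under: (y=⊤, x=⊤); (y=⊤, x=⊥); (y=⊥, x=⊤).

3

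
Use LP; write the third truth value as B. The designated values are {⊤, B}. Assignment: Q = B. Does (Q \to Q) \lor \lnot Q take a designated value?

Yes

Q \to Q = B \to B = B
\lnot Q = \lnot B = B
(Q \to Q) \lor \lnot Q = B \lor B = B
B ∈ {⊤, B}.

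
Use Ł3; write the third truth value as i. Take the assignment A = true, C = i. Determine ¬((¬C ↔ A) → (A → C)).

¬C = ¬i = i
¬C ↔ A = i ↔ true = i  [1 − |½−1|]
A → C = true → i = i
(¬C ↔ A) → (A → C) = i → i = true
¬((¬C ↔ A) → (A → C)) = ¬true = false

false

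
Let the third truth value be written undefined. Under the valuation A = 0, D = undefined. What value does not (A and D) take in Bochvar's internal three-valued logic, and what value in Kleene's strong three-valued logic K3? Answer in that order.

undefined; 1

In Bochvar's internal three-valued logic: A and D = 0 and undefined = undefined
not (A and D) = not undefined = undefined
In Kleene's strong three-valued logic K3: A and D = 0 and undefined = 0
not (A and D) = not 0 = 1
They differ because Bochvar's internal three-valued logic and Kleene's strong three-valued logic K3 treat undefined differently under the binary connectives.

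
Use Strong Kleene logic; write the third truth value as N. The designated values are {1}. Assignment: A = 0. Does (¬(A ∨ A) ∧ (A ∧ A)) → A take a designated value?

Yes

A ∨ A = 0 ∨ 0 = 0
¬(A ∨ A) = ¬0 = 1
A ∧ A = 0 ∧ 0 = 0
¬(A ∨ A) ∧ (A ∧ A) = 1 ∧ 0 = 0
(¬(A ∨ A) ∧ (A ∧ A)) → A = 0 → 0 = 1
1 ∈ {1}.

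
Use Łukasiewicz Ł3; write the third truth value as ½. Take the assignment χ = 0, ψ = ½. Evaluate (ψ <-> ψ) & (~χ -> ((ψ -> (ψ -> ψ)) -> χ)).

ψ <-> ψ = ½ <-> ½ = 1  [1 − |½−½|]
~χ = ~0 = 1
ψ -> ψ = ½ -> ½ = 1
ψ -> (ψ -> ψ) = ½ -> 1 = 1
(ψ -> (ψ -> ψ)) -> χ = 1 -> 0 = 0
~χ -> ((ψ -> (ψ -> ψ)) -> χ) = 1 -> 0 = 0
(ψ <-> ψ) & (~χ -> ((ψ -> (ψ -> ψ)) -> χ)) = 1 & 0 = 0

0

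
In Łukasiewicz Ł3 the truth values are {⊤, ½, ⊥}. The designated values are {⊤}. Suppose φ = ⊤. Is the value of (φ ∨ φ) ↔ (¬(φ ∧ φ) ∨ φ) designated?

φ ∨ φ = ⊤ ∨ ⊤ = ⊤
φ ∧ φ = ⊤ ∧ ⊤ = ⊤
¬(φ ∧ φ) = ¬⊤ = ⊥
¬(φ ∧ φ) ∨ φ = ⊥ ∨ ⊤ = ⊤
(φ ∨ φ) ↔ (¬(φ ∧ φ) ∨ φ) = ⊤ ↔ ⊤ = ⊤
⊤ ∈ {⊤}.

Yes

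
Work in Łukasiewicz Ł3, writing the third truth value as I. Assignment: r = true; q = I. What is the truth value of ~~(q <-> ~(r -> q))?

r -> q = true -> I = I  [min(1, 1−1+½)]
~(r -> q) = ~I = I
q <-> ~(r -> q) = I <-> I = true
~(q <-> ~(r -> q)) = ~true = false
~~(q <-> ~(r -> q)) = ~false = true

true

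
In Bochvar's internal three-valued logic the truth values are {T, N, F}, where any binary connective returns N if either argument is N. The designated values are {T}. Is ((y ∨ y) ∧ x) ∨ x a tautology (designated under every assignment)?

Countermodel: y=T, x=N gives N, which is not designated.

No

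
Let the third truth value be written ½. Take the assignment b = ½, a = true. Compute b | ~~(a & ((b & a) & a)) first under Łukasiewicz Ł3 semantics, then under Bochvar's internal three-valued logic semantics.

In Łukasiewicz Ł3: b & a = ½ & true = ½
(b & a) & a = ½ & true = ½
a & ((b & a) & a) = true & ½ = ½
~(a & ((b & a) & a)) = ~½ = ½
~~(a & ((b & a) & a)) = ~½ = ½
b | ~~(a & ((b & a) & a)) = ½ | ½ = ½
In Bochvar's internal three-valued logic: b & a = ½ & true = ½
(b & a) & a = ½ & true = ½
a & ((b & a) & a) = true & ½ = ½
~(a & ((b & a) & a)) = ~½ = ½
~~(a & ((b & a) & a)) = ~½ = ½
b | ~~(a & ((b & a) & a)) = ½ | ½ = ½

½; ½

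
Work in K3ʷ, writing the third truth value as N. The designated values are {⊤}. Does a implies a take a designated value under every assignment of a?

No

Countermodel: a=N gives N, which is not designated.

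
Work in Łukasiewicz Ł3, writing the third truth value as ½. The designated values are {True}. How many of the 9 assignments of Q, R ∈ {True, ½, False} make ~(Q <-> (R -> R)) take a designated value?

Designated under: (Q=False, R=True); (Q=False, R=½); (Q=False, R=False).

3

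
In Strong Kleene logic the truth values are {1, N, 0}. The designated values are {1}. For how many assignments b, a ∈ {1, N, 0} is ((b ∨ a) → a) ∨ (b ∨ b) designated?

6

Of the 9 assignments, 6 give a value in {1}.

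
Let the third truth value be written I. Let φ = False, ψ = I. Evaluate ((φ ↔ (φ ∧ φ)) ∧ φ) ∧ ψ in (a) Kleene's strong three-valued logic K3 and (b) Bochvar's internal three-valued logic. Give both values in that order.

In Kleene's strong three-valued logic K3: φ ∧ φ = False ∧ False = False
φ ↔ (φ ∧ φ) = False ↔ False = True
(φ ↔ (φ ∧ φ)) ∧ φ = True ∧ False = False
((φ ↔ (φ ∧ φ)) ∧ φ) ∧ ψ = False ∧ I = False
In Bochvar's internal three-valued logic: φ ∧ φ = False ∧ False = False
φ ↔ (φ ∧ φ) = False ↔ False = True
(φ ↔ (φ ∧ φ)) ∧ φ = True ∧ False = False
((φ ↔ (φ ∧ φ)) ∧ φ) ∧ ψ = False ∧ I = I
They differ because Kleene's strong three-valued logic K3 and Bochvar's internal three-valued logic treat I differently under the binary connectives.

False; I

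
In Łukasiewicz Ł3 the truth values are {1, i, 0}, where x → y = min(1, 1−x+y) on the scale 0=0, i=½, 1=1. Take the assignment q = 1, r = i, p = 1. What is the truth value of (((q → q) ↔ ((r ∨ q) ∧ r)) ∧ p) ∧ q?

i

q → q = 1 → 1 = 1
r ∨ q = i ∨ 1 = 1
(r ∨ q) ∧ r = 1 ∧ i = i
(q → q) ↔ ((r ∨ q) ∧ r) = 1 ↔ i = i  [1 − |1−½|]
((q → q) ↔ ((r ∨ q) ∧ r)) ∧ p = i ∧ 1 = i
(((q → q) ↔ ((r ∨ q) ∧ r)) ∧ p) ∧ q = i ∧ 1 = i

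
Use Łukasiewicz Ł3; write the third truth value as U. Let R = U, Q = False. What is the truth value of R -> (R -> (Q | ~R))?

True

~R = ~U = U
Q | ~R = False | U = U
R -> (Q | ~R) = U -> U = True
R -> (R -> (Q | ~R)) = U -> True = True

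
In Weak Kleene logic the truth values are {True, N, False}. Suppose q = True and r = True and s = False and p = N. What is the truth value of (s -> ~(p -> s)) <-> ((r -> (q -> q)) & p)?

N

p -> s = N -> False = N
~(p -> s) = ~N = N
s -> ~(p -> s) = False -> N = N
q -> q = True -> True = True
r -> (q -> q) = True -> True = True
(r -> (q -> q)) & p = True & N = N
(s -> ~(p -> s)) <-> ((r -> (q -> q)) & p) = N <-> N = N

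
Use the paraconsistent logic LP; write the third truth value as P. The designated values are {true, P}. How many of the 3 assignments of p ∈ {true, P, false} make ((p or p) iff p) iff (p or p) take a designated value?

p=true: true ✓
p=P: P ✓
p=false: false ·

2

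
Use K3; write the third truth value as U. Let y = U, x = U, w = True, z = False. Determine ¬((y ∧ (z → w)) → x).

U

z → w = False → True = True
y ∧ (z → w) = U ∧ True = U
(y ∧ (z → w)) → x = U → U = U  [¬U ∨ U]
¬((y ∧ (z → w)) → x) = ¬U = U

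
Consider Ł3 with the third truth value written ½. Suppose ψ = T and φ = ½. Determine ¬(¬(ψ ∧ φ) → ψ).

F

ψ ∧ φ = T ∧ ½ = ½
¬(ψ ∧ φ) = ¬½ = ½
¬(ψ ∧ φ) → ψ = ½ → T = T
¬(¬(ψ ∧ φ) → ψ) = ¬T = F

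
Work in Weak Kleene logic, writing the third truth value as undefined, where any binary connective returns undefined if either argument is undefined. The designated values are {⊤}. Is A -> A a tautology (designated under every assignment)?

Countermodel: A=undefined gives undefined, which is not designated.

No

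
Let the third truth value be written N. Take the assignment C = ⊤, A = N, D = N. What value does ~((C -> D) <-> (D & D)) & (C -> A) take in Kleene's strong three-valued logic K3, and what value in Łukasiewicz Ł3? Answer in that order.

N; ⊥

In Kleene's strong three-valued logic K3: C -> D = ⊤ -> N = N
D & D = N & N = N
(C -> D) <-> (D & D) = N <-> N = N
~((C -> D) <-> (D & D)) = ~N = N
C -> A = ⊤ -> N = N
~((C -> D) <-> (D & D)) & (C -> A) = N & N = N
In Łukasiewicz Ł3: C -> D = ⊤ -> N = N  [min(1, 1−1+½)]
D & D = N & N = N
(C -> D) <-> (D & D) = N <-> N = ⊤
~((C -> D) <-> (D & D)) = ~⊤ = ⊥
C -> A = ⊤ -> N = N
~((C -> D) <-> (D & D)) & (C -> A) = ⊥ & N = ⊥
They differ because Kleene's strong three-valued logic K3 and Łukasiewicz Ł3 treat N differently under implication.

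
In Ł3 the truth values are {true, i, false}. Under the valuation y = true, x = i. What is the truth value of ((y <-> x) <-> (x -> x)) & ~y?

y <-> x = true <-> i = i  [1 − |1−½|]
x -> x = i -> i = true
(y <-> x) <-> (x -> x) = i <-> true = i
~y = ~true = false
((y <-> x) <-> (x -> x)) & ~y = i & false = false

false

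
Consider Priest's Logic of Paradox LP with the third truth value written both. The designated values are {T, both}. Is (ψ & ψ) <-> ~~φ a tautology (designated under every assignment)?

Countermodel: ψ=T, φ=F gives F, which is not designated.

No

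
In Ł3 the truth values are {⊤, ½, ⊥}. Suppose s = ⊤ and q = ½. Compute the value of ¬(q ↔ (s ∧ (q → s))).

½

q → s = ½ → ⊤ = ⊤  [min(1, 1−½+1)]
s ∧ (q → s) = ⊤ ∧ ⊤ = ⊤
q ↔ (s ∧ (q → s)) = ½ ↔ ⊤ = ½
¬(q ↔ (s ∧ (q → s))) = ¬½ = ½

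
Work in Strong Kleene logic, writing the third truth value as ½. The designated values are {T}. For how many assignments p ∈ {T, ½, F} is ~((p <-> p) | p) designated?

p=T: F ·
p=½: ½ ·
p=F: F ·

0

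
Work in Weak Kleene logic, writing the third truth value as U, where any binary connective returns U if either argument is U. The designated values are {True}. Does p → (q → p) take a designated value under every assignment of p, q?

No

Countermodel: p=True, q=U gives U, which is not designated.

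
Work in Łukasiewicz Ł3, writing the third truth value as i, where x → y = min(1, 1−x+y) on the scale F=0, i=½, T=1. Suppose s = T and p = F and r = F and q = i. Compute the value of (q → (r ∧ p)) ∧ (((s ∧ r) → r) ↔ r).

F

r ∧ p = F ∧ F = F
q → (r ∧ p) = i → F = i  [min(1, 1−½+0)]
s ∧ r = T ∧ F = F
(s ∧ r) → r = F → F = T
((s ∧ r) → r) ↔ r = T ↔ F = F
(q → (r ∧ p)) ∧ (((s ∧ r) → r) ↔ r) = i ∧ F = F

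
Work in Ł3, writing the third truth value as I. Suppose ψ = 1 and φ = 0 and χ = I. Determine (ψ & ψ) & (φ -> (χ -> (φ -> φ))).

ψ & ψ = 1 & 1 = 1
φ -> φ = 0 -> 0 = 1
χ -> (φ -> φ) = I -> 1 = 1  [min(1, 1−½+1)]
φ -> (χ -> (φ -> φ)) = 0 -> 1 = 1
(ψ & ψ) & (φ -> (χ -> (φ -> φ))) = 1 & 1 = 1

1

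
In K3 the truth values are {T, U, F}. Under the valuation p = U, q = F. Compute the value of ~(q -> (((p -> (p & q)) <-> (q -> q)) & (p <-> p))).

p & q = U & F = F
p -> (p & q) = U -> F = U  [~U | F]
q -> q = F -> F = T
(p -> (p & q)) <-> (q -> q) = U <-> T = U
p <-> p = U <-> U = U
((p -> (p & q)) <-> (q -> q)) & (p <-> p) = U & U = U
q -> (((p -> (p & q)) <-> (q -> q)) & (p <-> p)) = F -> U = T
~(q -> (((p -> (p & q)) <-> (q -> q)) & (p <-> p))) = ~T = F

F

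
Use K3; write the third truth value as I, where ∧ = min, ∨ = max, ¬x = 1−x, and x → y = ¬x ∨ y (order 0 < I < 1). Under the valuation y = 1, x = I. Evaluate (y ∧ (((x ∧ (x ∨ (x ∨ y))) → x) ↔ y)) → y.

1

x ∨ y = I ∨ 1 = 1
x ∨ (x ∨ y) = I ∨ 1 = 1
x ∧ (x ∨ (x ∨ y)) = I ∧ 1 = I
(x ∧ (x ∨ (x ∨ y))) → x = I → I = I
((x ∧ (x ∨ (x ∨ y))) → x) ↔ y = I ↔ 1 = I
y ∧ (((x ∧ (x ∨ (x ∨ y))) → x) ↔ y) = 1 ∧ I = I
(y ∧ (((x ∧ (x ∨ (x ∨ y))) → x) ↔ y)) → y = I → 1 = 1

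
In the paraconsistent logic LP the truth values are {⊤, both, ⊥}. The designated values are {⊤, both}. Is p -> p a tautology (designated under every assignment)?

Yes

Every assignment of p over {⊤, both, ⊥} gives a value in {⊤, both}.
In particular, with p=both: p -> p = both.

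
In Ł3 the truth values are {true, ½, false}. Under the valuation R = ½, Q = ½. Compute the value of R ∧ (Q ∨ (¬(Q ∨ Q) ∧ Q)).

Q ∨ Q = ½ ∨ ½ = ½
¬(Q ∨ Q) = ¬½ = ½
¬(Q ∨ Q) ∧ Q = ½ ∧ ½ = ½
Q ∨ (¬(Q ∨ Q) ∧ Q) = ½ ∨ ½ = ½
R ∧ (Q ∨ (¬(Q ∨ Q) ∧ Q)) = ½ ∧ ½ = ½

½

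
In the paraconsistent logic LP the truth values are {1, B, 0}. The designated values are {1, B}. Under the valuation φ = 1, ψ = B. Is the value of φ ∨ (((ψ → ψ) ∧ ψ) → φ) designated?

Yes

ψ → ψ = B → B = B  [¬B ∨ B]
(ψ → ψ) ∧ ψ = B ∧ B = B
((ψ → ψ) ∧ ψ) → φ = B → 1 = 1
φ ∨ (((ψ → ψ) ∧ ψ) → φ) = 1 ∨ 1 = 1
1 ∈ {1, B}.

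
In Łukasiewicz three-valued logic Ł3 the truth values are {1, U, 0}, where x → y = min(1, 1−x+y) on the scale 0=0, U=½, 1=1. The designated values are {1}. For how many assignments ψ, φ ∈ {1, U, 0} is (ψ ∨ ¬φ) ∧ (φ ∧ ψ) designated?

1

Designated under: (ψ=1, φ=1).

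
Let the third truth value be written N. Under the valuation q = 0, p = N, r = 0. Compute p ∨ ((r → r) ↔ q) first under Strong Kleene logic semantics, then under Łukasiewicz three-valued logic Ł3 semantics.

In Strong Kleene logic: r → r = 0 → 0 = 1
(r → r) ↔ q = 1 ↔ 0 = 0
p ∨ ((r → r) ↔ q) = N ∨ 0 = N
In Łukasiewicz three-valued logic Ł3: r → r = 0 → 0 = 1
(r → r) ↔ q = 1 ↔ 0 = 0
p ∨ ((r → r) ↔ q) = N ∨ 0 = N

N; N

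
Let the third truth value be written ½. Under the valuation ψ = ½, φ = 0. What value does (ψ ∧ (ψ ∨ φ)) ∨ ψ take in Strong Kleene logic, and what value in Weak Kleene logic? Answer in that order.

In Strong Kleene logic: ψ ∨ φ = ½ ∨ 0 = ½
ψ ∧ (ψ ∨ φ) = ½ ∧ ½ = ½
(ψ ∧ (ψ ∨ φ)) ∨ ψ = ½ ∨ ½ = ½
In Weak Kleene logic: ψ ∨ φ = ½ ∨ 0 = ½
ψ ∧ (ψ ∨ φ) = ½ ∧ ½ = ½
(ψ ∧ (ψ ∨ φ)) ∨ ψ = ½ ∨ ½ = ½

½; ½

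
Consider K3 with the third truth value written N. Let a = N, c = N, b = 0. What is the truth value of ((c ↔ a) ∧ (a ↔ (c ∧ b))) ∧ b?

0

c ↔ a = N ↔ N = N
c ∧ b = N ∧ 0 = 0
a ↔ (c ∧ b) = N ↔ 0 = N
(c ↔ a) ∧ (a ↔ (c ∧ b)) = N ∧ N = N
((c ↔ a) ∧ (a ↔ (c ∧ b))) ∧ b = N ∧ 0 = 0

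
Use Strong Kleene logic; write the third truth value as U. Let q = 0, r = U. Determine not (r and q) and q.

0

r and q = U and 0 = 0
not (r and q) = not 0 = 1
not (r and q) and q = 1 and 0 = 0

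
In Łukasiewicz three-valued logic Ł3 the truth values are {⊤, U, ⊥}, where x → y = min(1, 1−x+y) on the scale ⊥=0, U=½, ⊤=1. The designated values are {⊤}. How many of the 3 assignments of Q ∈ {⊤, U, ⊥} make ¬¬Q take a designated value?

Q=⊤: ⊤ ✓
Q=U: U ·
Q=⊥: ⊥ ·

1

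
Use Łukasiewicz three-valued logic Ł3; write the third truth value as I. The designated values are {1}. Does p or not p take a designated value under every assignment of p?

No

Countermodel: p=I gives I, which is not designated.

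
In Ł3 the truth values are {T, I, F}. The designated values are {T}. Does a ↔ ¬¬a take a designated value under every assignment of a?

Every assignment of a over {T, I, F} gives a value in {T}.
In particular, with a=I: a ↔ ¬¬a = T.

Yes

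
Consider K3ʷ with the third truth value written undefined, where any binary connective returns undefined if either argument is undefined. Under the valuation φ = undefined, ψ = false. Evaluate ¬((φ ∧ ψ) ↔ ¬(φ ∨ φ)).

undefined

φ ∧ ψ = undefined ∧ false = undefined
φ ∨ φ = undefined ∨ undefined = undefined
¬(φ ∨ φ) = ¬undefined = undefined
(φ ∧ ψ) ↔ ¬(φ ∨ φ) = undefined ↔ undefined = undefined
¬((φ ∧ ψ) ↔ ¬(φ ∨ φ)) = ¬undefined = undefined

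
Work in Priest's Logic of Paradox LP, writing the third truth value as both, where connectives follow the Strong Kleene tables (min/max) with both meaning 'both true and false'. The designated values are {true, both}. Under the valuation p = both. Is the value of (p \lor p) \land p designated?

Yes

p \lor p = both \lor both = both
(p \lor p) \land p = both \land both = both
both ∈ {true, both}.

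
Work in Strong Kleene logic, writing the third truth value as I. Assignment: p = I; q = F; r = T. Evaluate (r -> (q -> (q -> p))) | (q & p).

T

q -> p = F -> I = T  [~F | I]
q -> (q -> p) = F -> T = T
r -> (q -> (q -> p)) = T -> T = T
q & p = F & I = F
(r -> (q -> (q -> p))) | (q & p) = T | F = T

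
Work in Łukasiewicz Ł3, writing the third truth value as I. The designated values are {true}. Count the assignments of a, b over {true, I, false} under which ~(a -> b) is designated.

Designated under: (a=true, b=false).

1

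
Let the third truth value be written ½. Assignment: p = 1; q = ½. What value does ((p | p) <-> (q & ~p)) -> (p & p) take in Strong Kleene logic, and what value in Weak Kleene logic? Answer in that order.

1; ½

In Strong Kleene logic: p | p = 1 | 1 = 1
~p = ~1 = 0
q & ~p = ½ & 0 = 0
(p | p) <-> (q & ~p) = 1 <-> 0 = 0
p & p = 1 & 1 = 1
((p | p) <-> (q & ~p)) -> (p & p) = 0 -> 1 = 1
In Weak Kleene logic: p | p = 1 | 1 = 1
~p = ~1 = 0
q & ~p = ½ & 0 = ½
(p | p) <-> (q & ~p) = 1 <-> ½ = ½
p & p = 1 & 1 = 1
((p | p) <-> (q & ~p)) -> (p & p) = ½ -> 1 = ½  [any arg is the third value ⇒ result is the third value]
They differ because Strong Kleene logic and Weak Kleene logic treat ½ differently under the binary connectives.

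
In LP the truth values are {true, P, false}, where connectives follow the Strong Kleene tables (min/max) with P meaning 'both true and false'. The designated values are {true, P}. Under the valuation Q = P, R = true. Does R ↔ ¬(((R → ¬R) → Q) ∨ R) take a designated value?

No

¬R = ¬true = false
R → ¬R = true → false = false
(R → ¬R) → Q = false → P = true  [¬false ∨ P]
((R → ¬R) → Q) ∨ R = true ∨ true = true
¬(((R → ¬R) → Q) ∨ R) = ¬true = false
R ↔ ¬(((R → ¬R) → Q) ∨ R) = true ↔ false = false
false ∉ {true, P}.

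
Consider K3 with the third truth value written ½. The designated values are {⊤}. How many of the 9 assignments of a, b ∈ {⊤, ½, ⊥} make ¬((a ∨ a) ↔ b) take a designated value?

2

Designated under: (a=⊤, b=⊥); (a=⊥, b=⊤).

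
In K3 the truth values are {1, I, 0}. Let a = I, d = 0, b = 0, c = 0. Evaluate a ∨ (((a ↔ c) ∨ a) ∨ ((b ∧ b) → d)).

a ↔ c = I ↔ 0 = I
(a ↔ c) ∨ a = I ∨ I = I
b ∧ b = 0 ∧ 0 = 0
(b ∧ b) → d = 0 → 0 = 1
((a ↔ c) ∨ a) ∨ ((b ∧ b) → d) = I ∨ 1 = 1
a ∨ (((a ↔ c) ∨ a) ∨ ((b ∧ b) → d)) = I ∨ 1 = 1

1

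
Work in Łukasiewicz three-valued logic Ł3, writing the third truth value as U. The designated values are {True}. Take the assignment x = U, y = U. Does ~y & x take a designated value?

No

~y = ~U = U
~y & x = U & U = U
U ∉ {True}.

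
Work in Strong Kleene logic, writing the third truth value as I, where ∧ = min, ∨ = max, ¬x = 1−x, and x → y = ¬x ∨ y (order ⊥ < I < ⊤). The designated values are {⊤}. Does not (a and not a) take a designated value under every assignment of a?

Countermodel: a=I gives I, which is not designated.

No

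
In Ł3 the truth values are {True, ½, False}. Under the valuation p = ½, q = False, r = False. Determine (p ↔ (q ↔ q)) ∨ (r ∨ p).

q ↔ q = False ↔ False = True
p ↔ (q ↔ q) = ½ ↔ True = ½
r ∨ p = False ∨ ½ = ½
(p ↔ (q ↔ q)) ∨ (r ∨ p) = ½ ∨ ½ = ½

½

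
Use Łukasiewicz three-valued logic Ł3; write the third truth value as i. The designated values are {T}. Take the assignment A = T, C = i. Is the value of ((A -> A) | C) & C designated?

A -> A = T -> T = T
(A -> A) | C = T | i = T
((A -> A) | C) & C = T & i = i
i ∉ {T}.

No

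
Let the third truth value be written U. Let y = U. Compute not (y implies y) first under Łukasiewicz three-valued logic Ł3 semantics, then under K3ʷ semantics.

0; U

In Łukasiewicz three-valued logic Ł3: y implies y = U implies U = 1
not (y implies y) = not 1 = 0
In K3ʷ: y implies y = U implies U = U  [any arg is the third value ⇒ result is the third value]
not (y implies y) = not U = U
They differ because Łukasiewicz three-valued logic Ł3 and K3ʷ treat U differently under the binary connectives.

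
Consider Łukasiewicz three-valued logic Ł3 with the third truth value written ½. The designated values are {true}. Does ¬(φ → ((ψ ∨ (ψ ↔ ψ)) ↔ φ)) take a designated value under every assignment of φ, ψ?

No

Countermodel: φ=true, ψ=true gives false, which is not designated.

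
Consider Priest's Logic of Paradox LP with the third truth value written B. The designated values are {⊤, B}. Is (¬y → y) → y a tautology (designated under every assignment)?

Yes

Every assignment of y over {⊤, B, ⊥} gives a value in {⊤, B}.
In particular, with y=B: (¬y → y) → y = B.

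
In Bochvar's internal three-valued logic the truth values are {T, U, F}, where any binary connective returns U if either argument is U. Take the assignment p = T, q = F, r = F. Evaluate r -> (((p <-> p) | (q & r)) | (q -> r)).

T

p <-> p = T <-> T = T
q & r = F & F = F
(p <-> p) | (q & r) = T | F = T
q -> r = F -> F = T
((p <-> p) | (q & r)) | (q -> r) = T | T = T
r -> (((p <-> p) | (q & r)) | (q -> r)) = F -> T = T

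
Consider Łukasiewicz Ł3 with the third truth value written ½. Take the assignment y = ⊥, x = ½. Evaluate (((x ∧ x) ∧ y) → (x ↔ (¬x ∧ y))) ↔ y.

x ∧ x = ½ ∧ ½ = ½
(x ∧ x) ∧ y = ½ ∧ ⊥ = ⊥
¬x = ¬½ = ½
¬x ∧ y = ½ ∧ ⊥ = ⊥
x ↔ (¬x ∧ y) = ½ ↔ ⊥ = ½  [1 − |½−0|]
((x ∧ x) ∧ y) → (x ↔ (¬x ∧ y)) = ⊥ → ½ = ⊤
(((x ∧ x) ∧ y) → (x ↔ (¬x ∧ y))) ↔ y = ⊤ ↔ ⊥ = ⊥

⊥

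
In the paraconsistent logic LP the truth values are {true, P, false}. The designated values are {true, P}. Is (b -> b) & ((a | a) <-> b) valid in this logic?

No

Countermodel: b=true, a=false gives false, which is not designated.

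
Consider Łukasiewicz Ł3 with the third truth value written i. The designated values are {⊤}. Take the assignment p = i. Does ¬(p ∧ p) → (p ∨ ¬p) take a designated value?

p ∧ p = i ∧ i = i
¬(p ∧ p) = ¬i = i
¬p = ¬i = i
p ∨ ¬p = i ∨ i = i
¬(p ∧ p) → (p ∨ ¬p) = i → i = ⊤  [min(1, 1−½+½)]
⊤ ∈ {⊤}.

Yes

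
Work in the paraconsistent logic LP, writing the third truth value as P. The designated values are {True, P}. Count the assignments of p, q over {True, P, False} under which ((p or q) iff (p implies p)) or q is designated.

8

Of the 9 assignments, 8 give a value in {True, P}.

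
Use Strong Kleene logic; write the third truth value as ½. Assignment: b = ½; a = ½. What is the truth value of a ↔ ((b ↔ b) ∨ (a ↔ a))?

½

b ↔ b = ½ ↔ ½ = ½
a ↔ a = ½ ↔ ½ = ½
(b ↔ b) ∨ (a ↔ a) = ½ ∨ ½ = ½
a ↔ ((b ↔ b) ∨ (a ↔ a)) = ½ ↔ ½ = ½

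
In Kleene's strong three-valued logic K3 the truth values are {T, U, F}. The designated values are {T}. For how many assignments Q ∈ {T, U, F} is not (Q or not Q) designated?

0

Q=T: F ·
Q=U: U ·
Q=F: F ·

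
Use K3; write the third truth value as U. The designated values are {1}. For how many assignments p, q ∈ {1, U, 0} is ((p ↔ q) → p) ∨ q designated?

Of the 9 assignments, 5 give a value in {1}.

5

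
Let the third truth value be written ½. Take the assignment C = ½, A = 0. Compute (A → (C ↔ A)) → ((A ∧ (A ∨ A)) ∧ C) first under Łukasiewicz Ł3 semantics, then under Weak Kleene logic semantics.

In Łukasiewicz Ł3: C ↔ A = ½ ↔ 0 = ½  [1 − |½−0|]
A → (C ↔ A) = 0 → ½ = 1
A ∨ A = 0 ∨ 0 = 0
A ∧ (A ∨ A) = 0 ∧ 0 = 0
(A ∧ (A ∨ A)) ∧ C = 0 ∧ ½ = 0
(A → (C ↔ A)) → ((A ∧ (A ∨ A)) ∧ C) = 1 → 0 = 0
In Weak Kleene logic: C ↔ A = ½ ↔ 0 = ½
A → (C ↔ A) = 0 → ½ = ½
A ∨ A = 0 ∨ 0 = 0
A ∧ (A ∨ A) = 0 ∧ 0 = 0
(A ∧ (A ∨ A)) ∧ C = 0 ∧ ½ = ½
(A → (C ↔ A)) → ((A ∧ (A ∨ A)) ∧ C) = ½ → ½ = ½
They differ because Łukasiewicz Ł3 and Weak Kleene logic treat ½ differently under the binary connectives.

0; ½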